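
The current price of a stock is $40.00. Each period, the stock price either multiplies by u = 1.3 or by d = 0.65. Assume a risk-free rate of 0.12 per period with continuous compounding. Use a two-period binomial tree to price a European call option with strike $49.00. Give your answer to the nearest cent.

Risk-neutral probability p = (e^0.12 − 0.65)/(1.3 − 0.65) = 0.4775/0.6500 = 0.7346
Terminal stock prices: S_uu = 67.6, S_ud = 33.8, S_dd = 16.9
Terminal payoffs (S − K): max(18.6, 0) = 18.6, max(-15.2, 0) = 0, max(-32.1, 0) = 0
Node u (S = 52): V_u = e^(−0.12)·[0.7346·18.6000 + 0.2654·0.0000] = 12.1187
Node d (S = 26): V_d = e^(−0.12)·[0.7346·0.0000 + 0.2654·0.0000] = 0.0000
Node 0 (S = 40): V_0 = e^(−0.12)·[0.7346·12.1187 + 0.2654·0.0000] = 7.8958

$7.90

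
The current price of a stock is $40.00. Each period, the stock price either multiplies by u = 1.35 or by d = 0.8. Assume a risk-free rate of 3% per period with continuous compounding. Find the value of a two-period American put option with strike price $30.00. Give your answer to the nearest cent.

$1.40

Risk-neutral probability p = (e^0.03 − 0.8)/(1.35 − 0.8) = 0.2305/0.5500 = 0.4190
Terminal stock prices: S_uu = 72.9, S_ud = 43.2, S_dd = 25.6
Terminal payoffs (K − S): max(-42.9, 0) = 0, max(-13.2, 0) = 0, max(4.4, 0) = 4.4
Node u (S = 54): continuation = e^(−0.03)·[0.4190·0.0000 + 0.5810·0.0000] = 0.0000; exercise value = 0.0000 ≤ continuation, so V_u = 0.0000
Node d (S = 32): continuation = e^(−0.03)·[0.4190·0.0000 + 0.5810·4.4000] = 2.4808; exercise value = 0.0000 ≤ continuation, so V_d = 2.4808
Node 0 (S = 40): continuation = e^(−0.03)·[0.4190·0.0000 + 0.5810·2.4808] = 1.3987; exercise value = 0.0000 ≤ continuation, so V_0 = 1.3987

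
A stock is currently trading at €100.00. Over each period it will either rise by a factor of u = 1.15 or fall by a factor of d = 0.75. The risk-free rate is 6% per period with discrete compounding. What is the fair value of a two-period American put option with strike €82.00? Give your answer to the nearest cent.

€1.49

Risk-neutral probability p = (1 + 0.06 − 0.75)/(1.15 − 0.75) = 0.3100/0.4000 = 0.7750
Terminal stock prices: S_uu = 132.2, S_ud = 86.25, S_dd = 56.25
Terminal payoffs (K − S): max(-50.25, 0) = 0, max(-4.25, 0) = 0, max(25.75, 0) = 25.75
Node u (S = 115): continuation = 1/1.06·[0.7750·0.0000 + 0.2250·0.0000] = 0.0000; exercise value = 0.0000 ≤ continuation, so V_u = 0.0000
Node d (S = 75): continuation = 1/1.06·[0.7750·0.0000 + 0.2250·25.7500] = 5.4658; exercise value = 7.0000 > continuation, so V_d = 7.0000 (exercise)
Node 0 (S = 100): continuation = 1/1.06·[0.7750·0.0000 + 0.2250·7.0000] = 1.4858; exercise value = 0.0000 ≤ continuation, so V_0 = 1.4858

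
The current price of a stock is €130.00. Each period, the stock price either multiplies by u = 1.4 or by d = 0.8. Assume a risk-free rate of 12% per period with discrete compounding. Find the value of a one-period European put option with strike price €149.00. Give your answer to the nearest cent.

Risk-neutral probability p = (1 + 0.12 − 0.8)/(1.4 − 0.8) = 0.3200/0.6000 = 0.5333
Terminal stock prices: S_u = 182, S_d = 104
Terminal payoffs (K − S): max(-33, 0) = 0, max(45, 0) = 45
Node 0 (S = 130): V_0 = 1/1.12·[0.5333·0.0000 + 0.4667·45.0000] = 18.7500

€18.75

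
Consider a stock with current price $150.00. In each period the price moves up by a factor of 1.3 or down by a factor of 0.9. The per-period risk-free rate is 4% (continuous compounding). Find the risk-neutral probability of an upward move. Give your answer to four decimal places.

p = 0.3520

Risk-neutral probability p = (e^0.04 − 0.9)/(1.3 − 0.9) = 0.1408/0.4000 = 0.3520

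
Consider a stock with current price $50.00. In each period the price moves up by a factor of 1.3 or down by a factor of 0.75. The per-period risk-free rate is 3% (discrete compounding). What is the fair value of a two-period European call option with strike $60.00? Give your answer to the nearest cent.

$5.99

Risk-neutral probability p = (1 + 0.03 − 0.75)/(1.3 − 0.75) = 0.2800/0.5500 = 0.5091
Terminal stock prices: S_uu = 84.5, S_ud = 48.75, S_dd = 28.12
Terminal payoffs (S − K): max(24.5, 0) = 24.5, max(-11.25, 0) = 0, max(-31.88, 0) = 0
Node u (S = 65): V_u = 1/1.03·[0.5091·24.5000 + 0.4909·0.0000] = 12.1094
Node d (S = 37.5): V_d = 1/1.03·[0.5091·0.0000 + 0.4909·0.0000] = 0.0000
Node 0 (S = 50): V_0 = 1/1.03·[0.5091·12.1094 + 0.4909·0.0000] = 5.9853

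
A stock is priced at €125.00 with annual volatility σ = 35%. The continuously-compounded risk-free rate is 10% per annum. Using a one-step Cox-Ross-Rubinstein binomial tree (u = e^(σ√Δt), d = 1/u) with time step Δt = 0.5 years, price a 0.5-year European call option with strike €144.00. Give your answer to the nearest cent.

€8.29

CRR parameters: u = e^(σ√Δt) = e^(0.35·√0.5) = 1.2808, d = 1/u = 0.7808
Per-period rate: rΔt = 0.1·0.5 = 0.05, so R = e^0.05 = 1.0513
Risk-neutral probability p = (e^0.05 − 0.7808)/(1.2808 − 0.7808) = 0.2705/0.5000 = 0.5410
Terminal stock prices: S_u = 160.1, S_d = 97.6
Terminal payoffs (S − K): max(16.1, 0) = 16.1, max(-46.4, 0) = 0
Node 0 (S = 125): V_0 = e^(−0.05)·[0.5410·16.1004 + 0.4590·0.0000] = 8.2851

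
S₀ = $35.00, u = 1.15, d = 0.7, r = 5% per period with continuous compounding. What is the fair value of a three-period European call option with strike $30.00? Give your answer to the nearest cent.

$10.34

Risk-neutral probability p = (e^0.05 − 0.7)/(1.15 − 0.7) = 0.3513/0.4500 = 0.7806
Terminal stock prices: S_uuu = 53.23, S_uud = 32.4, S_udd = 19.72, S_ddd = 12
Terminal payoffs (S − K): max(23.23, 0) = 23.23, max(2.401, 0) = 2.401, max(-10.28, 0) = 0, max(-18, 0) = 0
Node uu (S = 46.29): V_uu = e^(−0.05)·[0.7806·23.2306 + 0.2194·2.4012] = 17.7506
Node ud (S = 28.17): V_ud = e^(−0.05)·[0.7806·2.4012 + 0.2194·0.0000] = 1.7830
Node dd (S = 17.15): V_dd = e^(−0.05)·[0.7806·0.0000 + 0.2194·0.0000] = 0.0000
Node u (S = 40.25): V_u = e^(−0.05)·[0.7806·17.7506 + 0.2194·1.7830] = 13.5525
Node d (S = 24.5): V_d = e^(−0.05)·[0.7806·1.7830 + 0.2194·0.0000] = 1.3239
Node 0 (S = 35): V_0 = e^(−0.05)·[0.7806·13.5525 + 0.2194·1.3239] = 10.3395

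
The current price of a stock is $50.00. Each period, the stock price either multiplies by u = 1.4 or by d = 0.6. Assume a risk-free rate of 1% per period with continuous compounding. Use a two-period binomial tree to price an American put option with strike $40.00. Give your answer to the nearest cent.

$5.12

Risk-neutral probability p = (e^0.01 − 0.6)/(1.4 − 0.6) = 0.4101/0.8000 = 0.5126
Terminal stock prices: S_uu = 98, S_ud = 42, S_dd = 18
Terminal payoffs (K − S): max(-58, 0) = 0, max(-2, 0) = 0, max(22, 0) = 22
Node u (S = 70): continuation = e^(−0.01)·[0.5126·0.0000 + 0.4874·0.0000] = 0.0000; exercise value = 0.0000 ≤ continuation, so V_u = 0.0000
Node d (S = 30): continuation = e^(−0.01)·[0.5126·0.0000 + 0.4874·22.0000] = 10.6169; exercise value = 10.0000 ≤ continuation, so V_d = 10.6169
Node 0 (S = 50): continuation = e^(−0.01)·[0.5126·0.0000 + 0.4874·10.6169] = 5.1236; exercise value = 0.0000 ≤ continuation, so V_0 = 5.1236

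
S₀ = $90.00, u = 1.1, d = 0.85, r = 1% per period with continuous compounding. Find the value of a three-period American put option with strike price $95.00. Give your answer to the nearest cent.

Risk-neutral probability p = (e^0.01 − 0.85)/(1.1 − 0.85) = 0.1601/0.2500 = 0.6402
Terminal stock prices: S_uuu = 119.8, S_uud = 92.57, S_udd = 71.53, S_ddd = 55.27
Terminal payoffs (K − S): max(-24.79, 0) = 0, max(2.435, 0) = 2.435, max(23.47, 0) = 23.47, max(39.73, 0) = 39.73
Node uu (S = 108.9): continuation = e^(−0.01)·[0.6402·0.0000 + 0.3598·2.4350] = 0.8674; exercise value = 0.0000 ≤ continuation, so V_uu = 0.8674
Node ud (S = 84.15): continuation = e^(−0.01)·[0.6402·2.4350 + 0.3598·23.4725] = 9.9047; exercise value = 10.8500 > continuation, so V_ud = 10.8500 (exercise)
Node dd (S = 65.02): continuation = e^(−0.01)·[0.6402·23.4725 + 0.3598·39.7288] = 29.0297; exercise value = 29.9750 > continuation, so V_dd = 29.9750 (exercise)
Node u (S = 99): continuation = e^(−0.01)·[0.6402·0.8674 + 0.3598·10.8500] = 4.4148; exercise value = 0.0000 ≤ continuation, so V_u = 4.4148
Node d (S = 76.5): continuation = e^(−0.01)·[0.6402·10.8500 + 0.3598·29.9750] = 17.5547; exercise value = 18.5000 > continuation, so V_d = 18.5000 (exercise)
Node 0 (S = 90): continuation = e^(−0.01)·[0.6402·4.4148 + 0.3598·18.5000] = 9.3883; exercise value = 5.0000 ≤ continuation, so V_0 = 9.3883

$9.39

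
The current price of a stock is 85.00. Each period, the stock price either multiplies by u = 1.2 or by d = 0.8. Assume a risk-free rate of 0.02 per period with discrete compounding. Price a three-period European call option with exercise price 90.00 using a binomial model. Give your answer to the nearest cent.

11.97

Risk-neutral probability p = (1 + 0.02 − 0.8)/(1.2 − 0.8) = 0.2200/0.4000 = 0.5500
Terminal stock prices: S_uuu = 146.9, S_uud = 97.92, S_udd = 65.28, S_ddd = 43.52
Terminal payoffs (S − K): max(56.88, 0) = 56.88, max(7.92, 0) = 7.92, max(-24.72, 0) = 0, max(-46.48, 0) = 0
Node uu (S = 122.4): V_uu = 1/1.02·[0.5500·56.8800 + 0.4500·7.9200] = 34.1647
Node ud (S = 81.6): V_ud = 1/1.02·[0.5500·7.9200 + 0.4500·0.0000] = 4.2706
Node dd (S = 54.4): V_dd = 1/1.02·[0.5500·0.0000 + 0.4500·0.0000] = 0.0000
Node u (S = 102): V_u = 1/1.02·[0.5500·34.1647 + 0.4500·4.2706] = 20.3062
Node d (S = 68): V_d = 1/1.02·[0.5500·4.2706 + 0.4500·0.0000] = 2.3028
Node 0 (S = 85): V_0 = 1/1.02·[0.5500·20.3062 + 0.4500·2.3028] = 11.9654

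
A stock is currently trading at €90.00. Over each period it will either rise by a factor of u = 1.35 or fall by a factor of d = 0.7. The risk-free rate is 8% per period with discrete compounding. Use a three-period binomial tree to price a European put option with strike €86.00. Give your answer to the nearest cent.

€9.49

Risk-neutral probability p = (1 + 0.08 − 0.7)/(1.35 − 0.7) = 0.3800/0.6500 = 0.5846
Terminal stock prices: S_uuu = 221.4, S_uud = 114.8, S_udd = 59.53, S_ddd = 30.87
Terminal payoffs (K − S): max(-135.4, 0) = 0, max(-28.82, 0) = 0, max(26.47, 0) = 26.47, max(55.13, 0) = 55.13
Node uu (S = 164): V_uu = 1/1.08·[0.5846·0.0000 + 0.4154·0.0000] = 0.0000
Node ud (S = 85.05): V_ud = 1/1.08·[0.5846·0.0000 + 0.4154·26.4650] = 10.1788
Node dd (S = 44.1): V_dd = 1/1.08·[0.5846·26.4650 + 0.4154·55.1300] = 35.5296
Node u (S = 121.5): V_u = 1/1.08·[0.5846·0.0000 + 0.4154·10.1788] = 3.9149
Node d (S = 63): V_d = 1/1.08·[0.5846·10.1788 + 0.4154·35.5296] = 19.1752
Node 0 (S = 90): V_0 = 1/1.08·[0.5846·3.9149 + 0.4154·19.1752] = 9.4943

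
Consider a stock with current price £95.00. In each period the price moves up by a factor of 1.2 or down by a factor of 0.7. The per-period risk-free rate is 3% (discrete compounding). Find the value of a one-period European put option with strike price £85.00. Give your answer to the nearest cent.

Risk-neutral probability p = (1 + 0.03 − 0.7)/(1.2 − 0.7) = 0.3300/0.5000 = 0.6600
Terminal stock prices: S_u = 114, S_d = 66.5
Terminal payoffs (K − S): max(-29, 0) = 0, max(18.5, 0) = 18.5
Node 0 (S = 95): V_0 = 1/1.03·[0.6600·0.0000 + 0.3400·18.5000] = 6.1068

£6.11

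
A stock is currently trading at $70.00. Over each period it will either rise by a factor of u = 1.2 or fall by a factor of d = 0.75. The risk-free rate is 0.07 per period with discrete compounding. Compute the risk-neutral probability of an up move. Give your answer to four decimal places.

p = 0.7111

Risk-neutral probability p = (1 + 0.07 − 0.75)/(1.2 − 0.75) = 0.3200/0.4500 = 0.7111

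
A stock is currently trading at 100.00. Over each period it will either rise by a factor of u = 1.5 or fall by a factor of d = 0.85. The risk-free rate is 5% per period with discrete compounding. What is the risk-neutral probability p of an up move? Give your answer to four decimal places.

p = 0.3077

Risk-neutral probability p = (1 + 0.05 − 0.85)/(1.5 − 0.85) = 0.2000/0.6500 = 0.3077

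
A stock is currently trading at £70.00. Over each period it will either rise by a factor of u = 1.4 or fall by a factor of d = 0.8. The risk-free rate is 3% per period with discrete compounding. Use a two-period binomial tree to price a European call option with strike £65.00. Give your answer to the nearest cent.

Risk-neutral probability p = (1 + 0.03 − 0.8)/(1.4 − 0.8) = 0.2300/0.6000 = 0.3833
Terminal stock prices: S_uu = 137.2, S_ud = 78.4, S_dd = 44.8
Terminal payoffs (S − K): max(72.2, 0) = 72.2, max(13.4, 0) = 13.4, max(-20.2, 0) = 0
Node u (S = 98): V_u = 1/1.03·[0.3833·72.2000 + 0.6167·13.4000] = 34.8932
Node d (S = 56): V_d = 1/1.03·[0.3833·13.4000 + 0.6167·0.0000] = 4.9871
Node 0 (S = 70): V_0 = 1/1.03·[0.3833·34.8932 + 0.6167·4.9871] = 15.9719

£15.97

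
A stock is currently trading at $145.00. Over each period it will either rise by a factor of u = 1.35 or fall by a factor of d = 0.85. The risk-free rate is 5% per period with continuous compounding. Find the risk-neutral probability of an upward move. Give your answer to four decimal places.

Risk-neutral probability p = (e^0.05 − 0.85)/(1.35 − 0.85) = 0.2013/0.5000 = 0.4025

p = 0.4025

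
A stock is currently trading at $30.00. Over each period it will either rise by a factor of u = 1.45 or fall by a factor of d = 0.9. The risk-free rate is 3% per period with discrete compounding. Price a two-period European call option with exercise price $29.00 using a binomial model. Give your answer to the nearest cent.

Risk-neutral probability p = (1 + 0.03 − 0.9)/(1.45 − 0.9) = 0.1300/0.5500 = 0.2364
Terminal stock prices: S_uu = 63.08, S_ud = 39.15, S_dd = 24.3
Terminal payoffs (S − K): max(34.08, 0) = 34.08, max(10.15, 0) = 10.15, max(-4.7, 0) = 0
Node u (S = 43.5): V_u = 1/1.03·[0.2364·34.0750 + 0.7636·10.1500] = 15.3447
Node d (S = 27): V_d = 1/1.03·[0.2364·10.1500 + 0.7636·0.0000] = 2.3292
Node 0 (S = 30): V_0 = 1/1.03·[0.2364·15.3447 + 0.7636·2.3292] = 5.2481

$5.25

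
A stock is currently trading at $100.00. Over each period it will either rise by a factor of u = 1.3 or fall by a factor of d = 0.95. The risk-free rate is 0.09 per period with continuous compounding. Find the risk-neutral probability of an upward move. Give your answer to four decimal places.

p = 0.4119

Risk-neutral probability p = (e^0.09 − 0.95)/(1.3 − 0.95) = 0.1442/0.3500 = 0.4119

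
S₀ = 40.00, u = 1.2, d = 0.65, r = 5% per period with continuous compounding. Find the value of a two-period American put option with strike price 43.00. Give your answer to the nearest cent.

6.48

Risk-neutral probability p = (e^0.05 − 0.65)/(1.2 − 0.65) = 0.4013/0.5500 = 0.7296
Terminal stock prices: S_uu = 57.6, S_ud = 31.2, S_dd = 16.9
Terminal payoffs (K − S): max(-14.6, 0) = 0, max(11.8, 0) = 11.8, max(26.1, 0) = 26.1
Node u (S = 48): continuation = e^(−0.05)·[0.7296·0.0000 + 0.2704·11.8000] = 3.0353; exercise value = 0.0000 ≤ continuation, so V_u = 3.0353
Node d (S = 26): continuation = e^(−0.05)·[0.7296·11.8000 + 0.2704·26.1000] = 14.9029; exercise value = 17.0000 > continuation, so V_d = 17.0000 (exercise)
Node 0 (S = 40): continuation = e^(−0.05)·[0.7296·3.0353 + 0.2704·17.0000] = 6.4794; exercise value = 3.0000 ≤ continuation, so V_0 = 6.4794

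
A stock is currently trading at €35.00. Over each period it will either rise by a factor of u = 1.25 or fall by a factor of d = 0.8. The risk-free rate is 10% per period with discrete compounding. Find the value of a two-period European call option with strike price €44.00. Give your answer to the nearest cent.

Risk-neutral probability p = (1 + 0.1 − 0.8)/(1.25 − 0.8) = 0.3000/0.4500 = 0.6667
Terminal stock prices: S_uu = 54.69, S_ud = 35, S_dd = 22.4
Terminal payoffs (S − K): max(10.69, 0) = 10.69, max(-9, 0) = 0, max(-21.6, 0) = 0
Node u (S = 43.75): V_u = 1/1.1·[0.6667·10.6875 + 0.3333·0.0000] = 6.4773
Node d (S = 28): V_d = 1/1.1·[0.6667·0.0000 + 0.3333·0.0000] = 0.0000
Node 0 (S = 35): V_0 = 1/1.1·[0.6667·6.4773 + 0.3333·0.0000] = 3.9256

€3.93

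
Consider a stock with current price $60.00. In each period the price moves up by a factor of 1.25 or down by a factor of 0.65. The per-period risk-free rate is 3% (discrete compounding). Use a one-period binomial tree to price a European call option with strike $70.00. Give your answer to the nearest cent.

Risk-neutral probability p = (1 + 0.03 − 0.65)/(1.25 − 0.65) = 0.3800/0.6000 = 0.6333
Terminal stock prices: S_u = 75, S_d = 39
Terminal payoffs (S − K): max(5, 0) = 5, max(-31, 0) = 0
Node 0 (S = 60): V_0 = 1/1.03·[0.6333·5.0000 + 0.3667·0.0000] = 3.0744

$3.07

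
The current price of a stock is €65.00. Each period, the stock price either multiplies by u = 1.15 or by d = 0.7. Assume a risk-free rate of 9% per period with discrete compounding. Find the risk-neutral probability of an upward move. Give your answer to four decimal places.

p = 0.8667

Risk-neutral probability p = (1 + 0.09 − 0.7)/(1.15 − 0.7) = 0.3900/0.4500 = 0.8667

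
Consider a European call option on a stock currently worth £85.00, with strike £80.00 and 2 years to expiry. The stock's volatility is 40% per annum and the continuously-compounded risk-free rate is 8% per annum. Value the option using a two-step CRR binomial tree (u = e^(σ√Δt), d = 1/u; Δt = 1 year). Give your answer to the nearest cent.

CRR parameters: u = e^(σ√Δt) = e^(0.4·√1) = 1.4918, d = 1/u = 0.6703
Per-period rate: rΔt = 0.08·1 = 0.08, so R = e^0.08 = 1.0833
Risk-neutral probability p = (e^0.08 − 0.6703)/(1.4918 − 0.6703) = 0.4130/0.8215 = 0.5027
Terminal stock prices: S_uu = 189.2, S_ud = 85, S_dd = 38.19
Terminal payoffs (S − K): max(109.2, 0) = 109.2, max(5, 0) = 5, max(-41.81, 0) = 0
Node u (S = 126.8): V_u = e^(−0.08)·[0.5027·109.1710 + 0.4973·5.0000] = 52.9558
Node d (S = 56.98): V_d = e^(−0.08)·[0.5027·5.0000 + 0.4973·0.0000] = 2.3202
Node 0 (S = 85): V_0 = e^(−0.08)·[0.5027·52.9558 + 0.4973·2.3202] = 25.6391

£25.64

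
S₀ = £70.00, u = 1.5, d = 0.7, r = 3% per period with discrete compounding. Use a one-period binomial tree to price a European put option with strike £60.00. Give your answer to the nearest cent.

£6.27

Risk-neutral probability p = (1 + 0.03 − 0.7)/(1.5 − 0.7) = 0.3300/0.8000 = 0.4125
Terminal stock prices: S_u = 105, S_d = 49
Terminal payoffs (K − S): max(-45, 0) = 0, max(11, 0) = 11
Node 0 (S = 70): V_0 = 1/1.03·[0.4125·0.0000 + 0.5875·11.0000] = 6.2743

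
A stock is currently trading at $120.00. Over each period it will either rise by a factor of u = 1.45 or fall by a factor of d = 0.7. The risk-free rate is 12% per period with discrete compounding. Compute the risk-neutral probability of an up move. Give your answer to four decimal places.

p = 0.5600

Risk-neutral probability p = (1 + 0.12 − 0.7)/(1.45 − 0.7) = 0.4200/0.7500 = 0.5600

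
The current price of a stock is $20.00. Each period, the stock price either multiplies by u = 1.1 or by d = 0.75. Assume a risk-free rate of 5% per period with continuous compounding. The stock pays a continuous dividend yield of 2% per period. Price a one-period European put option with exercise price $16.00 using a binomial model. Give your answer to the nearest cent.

$0.19

Per-period risk-free factor R = e^0.05 = 1.0513; dividend-adjusted growth = e^(0.05−0.02) = 1.0305.
Risk-neutral probability p = (1.0305 − 0.75)/(1.1 − 0.75) = 0.2805/0.3500 = 0.8013
Terminal stock prices: S_u = 22, S_d = 15
Terminal payoffs (K − S): max(-6, 0) = 0, max(1, 0) = 1
Node 0 (S = 20): V_0 = e^(−0.05)·[0.8013·0.0000 + 0.1987·1.0000] = 0.1890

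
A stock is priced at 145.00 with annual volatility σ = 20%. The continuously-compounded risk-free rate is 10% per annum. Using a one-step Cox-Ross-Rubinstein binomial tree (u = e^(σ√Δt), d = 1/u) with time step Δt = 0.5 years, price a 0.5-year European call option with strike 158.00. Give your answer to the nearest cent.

5.54

CRR parameters: u = e^(σ√Δt) = e^(0.2·√0.5) = 1.1519, d = 1/u = 0.8681
Per-period rate: rΔt = 0.1·0.5 = 0.05, so R = e^0.05 = 1.0513
Risk-neutral probability p = (e^0.05 − 0.8681)/(1.1519 − 0.8681) = 0.1831/0.2838 = 0.6454
Terminal stock prices: S_u = 167, S_d = 125.9
Terminal payoffs (S − K): max(9.027, 0) = 9.027, max(-32.12, 0) = 0
Node 0 (S = 145): V_0 = e^(−0.05)·[0.6454·9.0269 + 0.3546·0.0000] = 5.5416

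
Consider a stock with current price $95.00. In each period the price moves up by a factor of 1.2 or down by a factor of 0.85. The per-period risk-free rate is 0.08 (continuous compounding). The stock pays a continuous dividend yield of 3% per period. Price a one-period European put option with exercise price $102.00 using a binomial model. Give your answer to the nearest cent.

$8.34

Per-period risk-free factor R = e^0.08 = 1.0833; dividend-adjusted growth = e^(0.08−0.03) = 1.0513.
Risk-neutral probability p = (1.0513 − 0.85)/(1.2 − 0.85) = 0.2013/0.3500 = 0.5751
Terminal stock prices: S_u = 114, S_d = 80.75
Terminal payoffs (K − S): max(-12, 0) = 0, max(21.25, 0) = 21.25
Node 0 (S = 95): V_0 = e^(−0.08)·[0.5751·0.0000 + 0.4249·21.2500] = 8.3357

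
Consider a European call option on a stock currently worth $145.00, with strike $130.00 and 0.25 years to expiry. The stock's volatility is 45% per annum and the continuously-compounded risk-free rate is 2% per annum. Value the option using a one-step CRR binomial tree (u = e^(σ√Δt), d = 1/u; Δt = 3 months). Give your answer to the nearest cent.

$23.36

CRR parameters: u = e^(σ√Δt) = e^(0.45·√0.25) = 1.2523, d = 1/u = 0.7985
Per-period rate: rΔt = 0.02·0.25 = 0.005, so R = e^0.005 = 1.0050
Risk-neutral probability p = (e^0.005 − 0.7985)/(1.2523 − 0.7985) = 0.2065/0.4538 = 0.4550
Terminal stock prices: S_u = 181.6, S_d = 115.8
Terminal payoffs (S − K): max(51.59, 0) = 51.59, max(-14.22, 0) = 0
Node 0 (S = 145): V_0 = e^(−0.005)·[0.4550·51.5868 + 0.5450·0.0000] = 23.3565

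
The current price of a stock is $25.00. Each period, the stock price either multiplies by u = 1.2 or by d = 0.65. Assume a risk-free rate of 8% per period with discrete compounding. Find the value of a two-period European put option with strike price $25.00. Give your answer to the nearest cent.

$2.20

Risk-neutral probability p = (1 + 0.08 − 0.65)/(1.2 − 0.65) = 0.4300/0.5500 = 0.7818
Terminal stock prices: S_uu = 36, S_ud = 19.5, S_dd = 10.56
Terminal payoffs (K − S): max(-11, 0) = 0, max(5.5, 0) = 5.5, max(14.44, 0) = 14.44
Node u (S = 30): V_u = 1/1.08·[0.7818·0.0000 + 0.2182·5.5000] = 1.1111
Node d (S = 16.25): V_d = 1/1.08·[0.7818·5.5000 + 0.2182·14.4375] = 6.8981
Node 0 (S = 25): V_0 = 1/1.08·[0.7818·1.1111 + 0.2182·6.8981] = 2.1979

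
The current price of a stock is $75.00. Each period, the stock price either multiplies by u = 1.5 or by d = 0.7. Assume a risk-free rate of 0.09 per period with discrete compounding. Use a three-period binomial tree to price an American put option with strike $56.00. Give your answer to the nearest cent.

$4.43

Risk-neutral probability p = (1 + 0.09 − 0.7)/(1.5 − 0.7) = 0.3900/0.8000 = 0.4875
Terminal stock prices: S_uuu = 253.1, S_uud = 118.1, S_udd = 55.12, S_ddd = 25.72
Terminal payoffs (K − S): max(-197.1, 0) = 0, max(-62.12, 0) = 0, max(0.875, 0) = 0.875, max(30.28, 0) = 30.28
Node uu (S = 168.8): continuation = 1/1.09·[0.4875·0.0000 + 0.5125·0.0000] = 0.0000; exercise value = 0.0000 ≤ continuation, so V_uu = 0.0000
Node ud (S = 78.75): continuation = 1/1.09·[0.4875·0.0000 + 0.5125·0.8750] = 0.4114; exercise value = 0.0000 ≤ continuation, so V_ud = 0.4114
Node dd (S = 36.75): continuation = 1/1.09·[0.4875·0.8750 + 0.5125·30.2750] = 14.6261; exercise value = 19.2500 > continuation, so V_dd = 19.2500 (exercise)
Node u (S = 112.5): continuation = 1/1.09·[0.4875·0.0000 + 0.5125·0.4114] = 0.1934; exercise value = 0.0000 ≤ continuation, so V_u = 0.1934
Node d (S = 52.5): continuation = 1/1.09·[0.4875·0.4114 + 0.5125·19.2500] = 9.2350; exercise value = 3.5000 ≤ continuation, so V_d = 9.2350
Node 0 (S = 75): continuation = 1/1.09·[0.4875·0.1934 + 0.5125·9.2350] = 4.4287; exercise value = 0.0000 ≤ continuation, so V_0 = 4.4287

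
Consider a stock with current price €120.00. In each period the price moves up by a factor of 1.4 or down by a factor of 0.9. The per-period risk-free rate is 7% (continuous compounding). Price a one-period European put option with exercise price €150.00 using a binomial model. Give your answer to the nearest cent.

€25.65

Risk-neutral probability p = (e^0.07 − 0.9)/(1.4 − 0.9) = 0.1725/0.5000 = 0.3450
Terminal stock prices: S_u = 168, S_d = 108
Terminal payoffs (K − S): max(-18, 0) = 0, max(42, 0) = 42
Node 0 (S = 120): V_0 = e^(−0.07)·[0.3450·0.0000 + 0.6550·42.0000] = 25.6495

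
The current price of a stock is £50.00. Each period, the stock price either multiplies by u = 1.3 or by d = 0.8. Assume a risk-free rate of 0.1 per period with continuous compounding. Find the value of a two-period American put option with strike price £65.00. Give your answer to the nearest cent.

£15.00

Risk-neutral probability p = (e^0.1 − 0.8)/(1.3 − 0.8) = 0.3052/0.5000 = 0.6103
Terminal stock prices: S_uu = 84.5, S_ud = 52, S_dd = 32
Terminal payoffs (K − S): max(-19.5, 0) = 0, max(13, 0) = 13, max(33, 0) = 33
Node u (S = 65): continuation = e^(−0.1)·[0.6103·0.0000 + 0.3897·13.0000] = 4.5835; exercise value = 0.0000 ≤ continuation, so V_u = 4.5835
Node d (S = 40): continuation = e^(−0.1)·[0.6103·13.0000 + 0.3897·33.0000] = 18.8144; exercise value = 25.0000 > continuation, so V_d = 25.0000 (exercise)
Node 0 (S = 50): continuation = e^(−0.1)·[0.6103·4.5835 + 0.3897·25.0000] = 11.3457; exercise value = 15.0000 > continuation, so V_0 = 15.0000 (exercise)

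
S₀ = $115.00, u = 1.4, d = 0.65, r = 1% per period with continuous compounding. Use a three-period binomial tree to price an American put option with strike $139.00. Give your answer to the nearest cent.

$42.01

Risk-neutral probability p = (e^0.01 − 0.65)/(1.4 − 0.65) = 0.3601/0.7500 = 0.4801
Terminal stock prices: S_uuu = 315.6, S_uud = 146.5, S_udd = 68.02, S_ddd = 31.58
Terminal payoffs (K − S): max(-176.6, 0) = 0, max(-7.51, 0) = 0, max(70.98, 0) = 70.98, max(107.4, 0) = 107.4
Node uu (S = 225.4): continuation = e^(−0.01)·[0.4801·0.0000 + 0.5199·0.0000] = 0.0000; exercise value = 0.0000 ≤ continuation, so V_uu = 0.0000
Node ud (S = 104.7): continuation = e^(−0.01)·[0.4801·0.0000 + 0.5199·70.9775] = 36.5364; exercise value = 34.3500 ≤ continuation, so V_ud = 36.5364
Node dd (S = 48.59): continuation = e^(−0.01)·[0.4801·70.9775 + 0.5199·107.4181] = 89.0294; exercise value = 90.4125 > continuation, so V_dd = 90.4125 (exercise)
Node u (S = 161): continuation = e^(−0.01)·[0.4801·0.0000 + 0.5199·36.5364] = 18.8074; exercise value = 0.0000 ≤ continuation, so V_u = 18.8074
Node d (S = 74.75): continuation = e^(−0.01)·[0.4801·36.5364 + 0.5199·90.4125] = 63.9061; exercise value = 64.2500 > continuation, so V_d = 64.2500 (exercise)
Node 0 (S = 115): continuation = e^(−0.01)·[0.4801·18.8074 + 0.5199·64.2500] = 42.0123; exercise value = 24.0000 ≤ continuation, so V_0 = 42.0123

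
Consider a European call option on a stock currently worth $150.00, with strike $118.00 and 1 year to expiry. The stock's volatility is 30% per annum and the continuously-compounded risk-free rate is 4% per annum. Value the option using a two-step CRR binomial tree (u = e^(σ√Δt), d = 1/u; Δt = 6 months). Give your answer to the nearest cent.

CRR parameters: u = e^(σ√Δt) = e^(0.3·√0.5) = 1.2363, d = 1/u = 0.8089
Per-period rate: rΔt = 0.04·0.5 = 0.02, so R = e^0.02 = 1.0202
Risk-neutral probability p = (e^0.02 − 0.8089)/(1.2363 − 0.8089) = 0.2113/0.4275 = 0.4944
Terminal stock prices: S_uu = 229.3, S_ud = 150, S_dd = 98.14
Terminal payoffs (S − K): max(111.3, 0) = 111.3, max(32, 0) = 32, max(-19.86, 0) = 0
Node u (S = 185.4): V_u = e^(−0.02)·[0.4944·111.2698 + 0.5056·32.0000] = 69.7832
Node d (S = 121.3): V_d = e^(−0.02)·[0.4944·32.0000 + 0.5056·0.0000] = 15.5083
Node 0 (S = 150): V_0 = e^(−0.02)·[0.4944·69.7832 + 0.5056·15.5083] = 41.5047

$41.50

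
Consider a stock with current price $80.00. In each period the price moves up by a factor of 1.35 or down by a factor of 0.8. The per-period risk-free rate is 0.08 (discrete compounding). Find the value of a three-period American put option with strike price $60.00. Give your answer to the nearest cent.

$1.82

Risk-neutral probability p = (1 + 0.08 − 0.8)/(1.35 − 0.8) = 0.2800/0.5500 = 0.5091
Terminal stock prices: S_uuu = 196.8, S_uud = 116.6, S_udd = 69.12, S_ddd = 40.96
Terminal payoffs (K − S): max(-136.8, 0) = 0, max(-56.64, 0) = 0, max(-9.12, 0) = 0, max(19.04, 0) = 19.04
Node uu (S = 145.8): continuation = 1/1.08·[0.5091·0.0000 + 0.4909·0.0000] = 0.0000; exercise value = 0.0000 ≤ continuation, so V_uu = 0.0000
Node ud (S = 86.4): continuation = 1/1.08·[0.5091·0.0000 + 0.4909·0.0000] = 0.0000; exercise value = 0.0000 ≤ continuation, so V_ud = 0.0000
Node dd (S = 51.2): continuation = 1/1.08·[0.5091·0.0000 + 0.4909·19.0400] = 8.6545; exercise value = 8.8000 > continuation, so V_dd = 8.8000 (exercise)
Node u (S = 108): continuation = 1/1.08·[0.5091·0.0000 + 0.4909·0.0000] = 0.0000; exercise value = 0.0000 ≤ continuation, so V_u = 0.0000
Node d (S = 64): continuation = 1/1.08·[0.5091·0.0000 + 0.4909·8.8000] = 4.0000; exercise value = 0.0000 ≤ continuation, so V_d = 4.0000
Node 0 (S = 80): continuation = 1/1.08·[0.5091·0.0000 + 0.4909·4.0000] = 1.8182; exercise value = 0.0000 ≤ continuation, so V_0 = 1.8182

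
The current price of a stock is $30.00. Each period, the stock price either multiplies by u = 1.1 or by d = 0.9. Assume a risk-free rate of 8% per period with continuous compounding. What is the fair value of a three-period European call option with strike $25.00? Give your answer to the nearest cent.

Risk-neutral probability p = (e^0.08 − 0.9)/(1.1 − 0.9) = 0.1833/0.2000 = 0.9164
Terminal stock prices: S_uuu = 39.93, S_uud = 32.67, S_udd = 26.73, S_ddd = 21.87
Terminal payoffs (S − K): max(14.93, 0) = 14.93, max(7.67, 0) = 7.67, max(1.73, 0) = 1.73, max(-3.13, 0) = 0
Node uu (S = 36.3): V_uu = e^(−0.08)·[0.9164·14.9300 + 0.0836·7.6700] = 13.2221
Node ud (S = 29.7): V_ud = e^(−0.08)·[0.9164·7.6700 + 0.0836·1.7300] = 6.6221
Node dd (S = 24.3): V_dd = e^(−0.08)·[0.9164·1.7300 + 0.0836·0.0000] = 1.4635
Node u (S = 33): V_u = e^(−0.08)·[0.9164·13.2221 + 0.0836·6.6221] = 11.6964
Node d (S = 27): V_d = e^(−0.08)·[0.9164·6.6221 + 0.0836·1.4635] = 5.7150
Node 0 (S = 30): V_0 = e^(−0.08)·[0.9164·11.6964 + 0.0836·5.7150] = 10.3357

$10.34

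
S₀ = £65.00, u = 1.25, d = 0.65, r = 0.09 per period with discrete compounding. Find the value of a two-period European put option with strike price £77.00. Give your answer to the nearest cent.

Risk-neutral probability p = (1 + 0.09 − 0.65)/(1.25 − 0.65) = 0.4400/0.6000 = 0.7333
Terminal stock prices: S_uu = 101.6, S_ud = 52.81, S_dd = 27.46
Terminal payoffs (K − S): max(-24.56, 0) = 0, max(24.19, 0) = 24.19, max(49.54, 0) = 49.54
Node u (S = 81.25): V_u = 1/1.09·[0.7333·0.0000 + 0.2667·24.1875] = 5.9174
Node d (S = 42.25): V_d = 1/1.09·[0.7333·24.1875 + 0.2667·49.5375] = 28.3922
Node 0 (S = 65): V_0 = 1/1.09·[0.7333·5.9174 + 0.2667·28.3922] = 10.9273

£10.93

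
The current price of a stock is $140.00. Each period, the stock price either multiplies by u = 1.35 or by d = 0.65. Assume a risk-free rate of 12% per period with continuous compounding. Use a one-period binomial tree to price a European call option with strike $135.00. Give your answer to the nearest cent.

$32.67

Risk-neutral probability p = (e^0.12 − 0.65)/(1.35 − 0.65) = 0.4775/0.7000 = 0.6821
Terminal stock prices: S_u = 189, S_d = 91
Terminal payoffs (S − K): max(54, 0) = 54, max(-44, 0) = 0
Node 0 (S = 140): V_0 = e^(−0.12)·[0.6821·54.0000 + 0.3179·0.0000] = 32.6701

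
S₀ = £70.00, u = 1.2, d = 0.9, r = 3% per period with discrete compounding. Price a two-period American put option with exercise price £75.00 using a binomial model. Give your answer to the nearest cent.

£6.60

Risk-neutral probability p = (1 + 0.03 − 0.9)/(1.2 − 0.9) = 0.1300/0.3000 = 0.4333
Terminal stock prices: S_uu = 100.8, S_ud = 75.6, S_dd = 56.7
Terminal payoffs (K − S): max(-25.8, 0) = 0, max(-0.6, 0) = 0, max(18.3, 0) = 18.3
Node u (S = 84): continuation = 1/1.03·[0.4333·0.0000 + 0.5667·0.0000] = 0.0000; exercise value = 0.0000 ≤ continuation, so V_u = 0.0000
Node d (S = 63): continuation = 1/1.03·[0.4333·0.0000 + 0.5667·18.3000] = 10.0680; exercise value = 12.0000 > continuation, so V_d = 12.0000 (exercise)
Node 0 (S = 70): continuation = 1/1.03·[0.4333·0.0000 + 0.5667·12.0000] = 6.6019; exercise value = 5.0000 ≤ continuation, so V_0 = 6.6019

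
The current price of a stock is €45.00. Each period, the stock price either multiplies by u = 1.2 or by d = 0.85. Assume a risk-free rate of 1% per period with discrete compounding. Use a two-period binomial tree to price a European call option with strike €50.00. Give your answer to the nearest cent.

Risk-neutral probability p = (1 + 0.01 − 0.85)/(1.2 − 0.85) = 0.1600/0.3500 = 0.4571
Terminal stock prices: S_uu = 64.8, S_ud = 45.9, S_dd = 32.51
Terminal payoffs (S − K): max(14.8, 0) = 14.8, max(-4.1, 0) = 0, max(-17.49, 0) = 0
Node u (S = 54): V_u = 1/1.01·[0.4571·14.8000 + 0.5429·0.0000] = 6.6987
Node d (S = 38.25): V_d = 1/1.01·[0.4571·0.0000 + 0.5429·0.0000] = 0.0000
Node 0 (S = 45): V_0 = 1/1.01·[0.4571·6.6987 + 0.5429·0.0000] = 3.0320

€3.03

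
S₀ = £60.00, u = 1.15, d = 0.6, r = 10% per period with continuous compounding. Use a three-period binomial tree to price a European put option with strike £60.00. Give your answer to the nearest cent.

£2.39

Risk-neutral probability p = (e^0.1 − 0.6)/(1.15 − 0.6) = 0.5052/0.5500 = 0.9185
Terminal stock prices: S_uuu = 91.25, S_uud = 47.61, S_udd = 24.84, S_ddd = 12.96
Terminal payoffs (K − S): max(-31.25, 0) = 0, max(12.39, 0) = 12.39, max(35.16, 0) = 35.16, max(47.04, 0) = 47.04
Node uu (S = 79.35): V_uu = e^(−0.1)·[0.9185·0.0000 + 0.0815·12.3900] = 0.9138
Node ud (S = 41.4): V_ud = e^(−0.1)·[0.9185·12.3900 + 0.0815·35.1600] = 12.8902
Node dd (S = 21.6): V_dd = e^(−0.1)·[0.9185·35.1600 + 0.0815·47.0400] = 32.6902
Node u (S = 69): V_u = e^(−0.1)·[0.9185·0.9138 + 0.0815·12.8902] = 1.7101
Node d (S = 36): V_d = e^(−0.1)·[0.9185·12.8902 + 0.0815·32.6902] = 13.1238
Node 0 (S = 60): V_0 = e^(−0.1)·[0.9185·1.7101 + 0.0815·13.1238] = 2.3891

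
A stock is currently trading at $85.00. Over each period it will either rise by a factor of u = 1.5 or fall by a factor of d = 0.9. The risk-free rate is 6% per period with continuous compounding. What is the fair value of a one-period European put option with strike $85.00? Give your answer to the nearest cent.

$5.85

Risk-neutral probability p = (e^0.06 − 0.9)/(1.5 − 0.9) = 0.1618/0.6000 = 0.2697
Terminal stock prices: S_u = 127.5, S_d = 76.5
Terminal payoffs (K − S): max(-42.5, 0) = 0, max(8.5, 0) = 8.5
Node 0 (S = 85): V_0 = e^(−0.06)·[0.2697·0.0000 + 0.7303·8.5000] = 5.8458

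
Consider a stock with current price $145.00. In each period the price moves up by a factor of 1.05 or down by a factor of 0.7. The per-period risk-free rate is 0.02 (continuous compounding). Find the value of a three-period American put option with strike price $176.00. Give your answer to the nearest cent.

$31.00

Risk-neutral probability p = (e^0.02 − 0.7)/(1.05 − 0.7) = 0.3202/0.3500 = 0.9149
Terminal stock prices: S_uuu = 167.9, S_uud = 111.9, S_udd = 74.6, S_ddd = 49.73
Terminal payoffs (K − S): max(8.144, 0) = 8.144, max(64.1, 0) = 64.1, max(101.4, 0) = 101.4, max(126.3, 0) = 126.3
Node uu (S = 159.9): continuation = e^(−0.02)·[0.9149·8.1444 + 0.0851·64.0962] = 12.6525; exercise value = 16.1375 > continuation, so V_uu = 16.1375 (exercise)
Node ud (S = 106.6): continuation = e^(−0.02)·[0.9149·64.0962 + 0.0851·101.3975] = 65.9400; exercise value = 69.4250 > continuation, so V_ud = 69.4250 (exercise)
Node dd (S = 71.05): continuation = e^(−0.02)·[0.9149·101.3975 + 0.0851·126.2650] = 101.4650; exercise value = 104.9500 > continuation, so V_dd = 104.9500 (exercise)
Node u (S = 152.2): continuation = e^(−0.02)·[0.9149·16.1375 + 0.0851·69.4250] = 20.2650; exercise value = 23.7500 > continuation, so V_u = 23.7500 (exercise)
Node d (S = 101.5): continuation = e^(−0.02)·[0.9149·69.4250 + 0.0851·104.9500] = 71.0150; exercise value = 74.5000 > continuation, so V_d = 74.5000 (exercise)
Node 0 (S = 145): continuation = e^(−0.02)·[0.9149·23.7500 + 0.0851·74.5000] = 27.5150; exercise value = 31.0000 > continuation, so V_0 = 31.0000 (exercise)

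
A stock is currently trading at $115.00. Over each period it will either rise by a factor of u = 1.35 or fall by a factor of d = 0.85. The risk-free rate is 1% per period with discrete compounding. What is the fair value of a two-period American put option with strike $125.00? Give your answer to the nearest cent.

Risk-neutral probability p = (1 + 0.01 − 0.85)/(1.35 − 0.85) = 0.1600/0.5000 = 0.3200
Terminal stock prices: S_uu = 209.6, S_ud = 132, S_dd = 83.09
Terminal payoffs (K − S): max(-84.59, 0) = 0, max(-6.963, 0) = 0, max(41.91, 0) = 41.91
Node u (S = 155.2): continuation = 1/1.01·[0.3200·0.0000 + 0.6800·0.0000] = 0.0000; exercise value = 0.0000 ≤ continuation, so V_u = 0.0000
Node d (S = 97.75): continuation = 1/1.01·[0.3200·0.0000 + 0.6800·41.9125] = 28.2183; exercise value = 27.2500 ≤ continuation, so V_d = 28.2183
Node 0 (S = 115): continuation = 1/1.01·[0.3200·0.0000 + 0.6800·28.2183] = 18.9985; exercise value = 10.0000 ≤ continuation, so V_0 = 18.9985

$19.00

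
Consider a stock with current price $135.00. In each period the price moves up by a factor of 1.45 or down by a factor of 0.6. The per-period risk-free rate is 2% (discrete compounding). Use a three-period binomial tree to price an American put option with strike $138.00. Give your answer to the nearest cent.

$38.08

Risk-neutral probability p = (1 + 0.02 − 0.6)/(1.45 − 0.6) = 0.4200/0.8500 = 0.4941
Terminal stock prices: S_uuu = 411.6, S_uud = 170.3, S_udd = 70.47, S_ddd = 29.16
Terminal payoffs (K − S): max(-273.6, 0) = 0, max(-32.3, 0) = 0, max(67.53, 0) = 67.53, max(108.8, 0) = 108.8
Node uu (S = 283.8): continuation = 1/1.02·[0.4941·0.0000 + 0.5059·0.0000] = 0.0000; exercise value = 0.0000 ≤ continuation, so V_uu = 0.0000
Node ud (S = 117.4): continuation = 1/1.02·[0.4941·0.0000 + 0.5059·67.5300] = 33.4924; exercise value = 20.5500 ≤ continuation, so V_ud = 33.4924
Node dd (S = 48.6): continuation = 1/1.02·[0.4941·67.5300 + 0.5059·108.8400] = 86.6941; exercise value = 89.4000 > continuation, so V_dd = 89.4000 (exercise)
Node u (S = 195.8): continuation = 1/1.02·[0.4941·0.0000 + 0.5059·33.4924] = 16.6110; exercise value = 0.0000 ≤ continuation, so V_u = 16.6110
Node d (S = 81): continuation = 1/1.02·[0.4941·33.4924 + 0.5059·89.4000] = 60.5638; exercise value = 57.0000 ≤ continuation, so V_d = 60.5638
Node 0 (S = 135): continuation = 1/1.02·[0.4941·16.6110 + 0.5059·60.5638] = 38.0842; exercise value = 3.0000 ≤ continuation, so V_0 = 38.0842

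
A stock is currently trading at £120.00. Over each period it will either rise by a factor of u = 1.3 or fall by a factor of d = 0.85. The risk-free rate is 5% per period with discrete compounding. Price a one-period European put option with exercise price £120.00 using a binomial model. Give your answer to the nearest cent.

£9.52

Risk-neutral probability p = (1 + 0.05 − 0.85)/(1.3 − 0.85) = 0.2000/0.4500 = 0.4444
Terminal stock prices: S_u = 156, S_d = 102
Terminal payoffs (K − S): max(-36, 0) = 0, max(18, 0) = 18
Node 0 (S = 120): V_0 = 1/1.05·[0.4444·0.0000 + 0.5556·18.0000] = 9.5238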